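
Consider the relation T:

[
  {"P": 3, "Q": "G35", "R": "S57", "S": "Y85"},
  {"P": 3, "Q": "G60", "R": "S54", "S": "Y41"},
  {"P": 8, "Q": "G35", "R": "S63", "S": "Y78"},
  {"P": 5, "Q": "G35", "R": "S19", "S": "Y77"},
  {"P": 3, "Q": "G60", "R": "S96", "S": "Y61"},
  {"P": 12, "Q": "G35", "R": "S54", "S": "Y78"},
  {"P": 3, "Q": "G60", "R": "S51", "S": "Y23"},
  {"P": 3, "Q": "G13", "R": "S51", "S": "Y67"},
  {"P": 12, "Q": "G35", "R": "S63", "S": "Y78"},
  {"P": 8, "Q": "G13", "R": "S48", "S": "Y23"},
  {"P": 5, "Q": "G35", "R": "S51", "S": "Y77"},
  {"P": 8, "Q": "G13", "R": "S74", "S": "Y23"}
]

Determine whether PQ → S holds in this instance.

(P=3, Q=G35): 1 row → S = Y85 ✓
(P=3, Q=G60): 3 rows → S takes values {Y41, Y61, Y23} — violation
(P=8, Q=G35): 1 row → S = Y78 ✓
(P=5, Q=G35): 2 rows → S = Y77, Y77 ✓
(P=12, Q=G35): 2 rows → S = Y78, Y78 ✓
(P=3, Q=G13): 1 row → S = Y67 ✓
(P=8, Q=G13): 2 rows → S = Y23, Y23 ✓
Two rows agree on PQ but differ on S, so PQ → S does not hold.

No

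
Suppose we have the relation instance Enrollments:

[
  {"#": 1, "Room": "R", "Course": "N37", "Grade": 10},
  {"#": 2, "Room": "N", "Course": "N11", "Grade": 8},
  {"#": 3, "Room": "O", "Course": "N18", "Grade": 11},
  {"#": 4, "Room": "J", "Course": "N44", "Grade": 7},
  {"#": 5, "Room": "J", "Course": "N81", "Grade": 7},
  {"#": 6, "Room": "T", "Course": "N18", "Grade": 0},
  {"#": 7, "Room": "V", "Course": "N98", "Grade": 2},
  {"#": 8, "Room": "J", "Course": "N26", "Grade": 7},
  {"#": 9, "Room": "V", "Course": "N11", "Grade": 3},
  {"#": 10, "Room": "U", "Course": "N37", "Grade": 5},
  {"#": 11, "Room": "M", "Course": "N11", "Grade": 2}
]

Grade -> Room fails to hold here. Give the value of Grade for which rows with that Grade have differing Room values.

Grade=10: row 1 → Room = R ✓
Grade=8: row 2 → Room = N ✓
Grade=11: row 3 → Room = O ✓
Grade=7: rows 4, 5, 8 → Room = J, J, J ✓
Grade=0: row 6 → Room = T ✓
Grade=2: rows 7, 11 → Room takes values {V, M} — violation
Grade=3: row 9 → Room = V ✓
Grade=5: row 10 → Room = U ✓
The only Grade value with inconsistent Room is Grade=2.

2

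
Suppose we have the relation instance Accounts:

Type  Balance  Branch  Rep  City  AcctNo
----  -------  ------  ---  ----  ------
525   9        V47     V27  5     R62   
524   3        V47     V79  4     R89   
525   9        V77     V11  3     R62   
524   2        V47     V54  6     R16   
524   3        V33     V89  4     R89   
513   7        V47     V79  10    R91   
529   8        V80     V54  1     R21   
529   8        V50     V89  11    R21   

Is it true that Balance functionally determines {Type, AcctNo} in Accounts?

Yes

Balance=9: 2 rows → {Type,AcctNo} = (525, R62), (525, R62) ✓
Balance=3: 2 rows → {Type,AcctNo} = (524, R89), (524, R89) ✓
Balance=2: 1 row → {Type,AcctNo} = (524, R16) ✓
Balance=7: 1 row → {Type,AcctNo} = (513, R91) ✓
Balance=8: 2 rows → {Type,AcctNo} = (529, R21), (529, R21) ✓
Every Balance value is associated with a single {Type, AcctNo} value, so Balance → {Type, AcctNo} holds.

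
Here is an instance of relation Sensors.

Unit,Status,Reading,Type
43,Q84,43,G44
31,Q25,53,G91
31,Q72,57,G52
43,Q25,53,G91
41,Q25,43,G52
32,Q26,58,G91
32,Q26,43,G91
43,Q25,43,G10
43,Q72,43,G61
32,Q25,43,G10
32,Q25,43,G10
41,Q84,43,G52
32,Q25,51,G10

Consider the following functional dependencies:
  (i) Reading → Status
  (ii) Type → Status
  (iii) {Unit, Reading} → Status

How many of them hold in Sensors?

(i) Reading → Status: Reading=43: 8 rows → Status takes values {Q84, Q25, Q26, Q72} — violation — fails.
(ii) Type → Status: Type=G91: 4 rows → Status takes values {Q25, Q26} — violation; Type=G52: 3 rows → Status takes values {Q72, Q25, Q84} — violation — fails.
(iii) {Unit, Reading} → Status: (Unit=43, Reading=43): 3 rows → Status takes values {Q84, Q25, Q72} — violation; (Unit=41, Reading=43): 2 rows → Status takes values {Q25, Q84} — violation; (Unit=32, Reading=43): 3 rows → Status takes values {Q26, Q25} — violation — fails.
None of the 3 dependencies hold.

0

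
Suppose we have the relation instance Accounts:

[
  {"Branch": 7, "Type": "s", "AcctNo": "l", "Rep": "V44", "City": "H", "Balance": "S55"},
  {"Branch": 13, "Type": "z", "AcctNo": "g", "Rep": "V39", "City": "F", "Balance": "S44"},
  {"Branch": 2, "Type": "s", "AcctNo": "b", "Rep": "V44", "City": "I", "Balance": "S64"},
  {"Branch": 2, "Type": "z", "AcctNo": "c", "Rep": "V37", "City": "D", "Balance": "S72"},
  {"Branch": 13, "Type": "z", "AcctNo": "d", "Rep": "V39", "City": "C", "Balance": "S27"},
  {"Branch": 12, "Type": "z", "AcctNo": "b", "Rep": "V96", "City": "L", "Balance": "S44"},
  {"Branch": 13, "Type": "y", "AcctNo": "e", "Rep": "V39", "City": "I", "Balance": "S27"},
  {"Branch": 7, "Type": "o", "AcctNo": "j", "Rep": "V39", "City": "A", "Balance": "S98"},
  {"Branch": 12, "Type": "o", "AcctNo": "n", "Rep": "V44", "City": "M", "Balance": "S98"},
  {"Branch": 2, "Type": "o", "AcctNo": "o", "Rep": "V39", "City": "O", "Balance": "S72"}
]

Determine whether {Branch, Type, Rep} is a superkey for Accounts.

Two distinct rows share (Branch=13, Type=z, Rep=V39), so {Branch, Type, Rep} does not determine every attribute — not a superkey.

No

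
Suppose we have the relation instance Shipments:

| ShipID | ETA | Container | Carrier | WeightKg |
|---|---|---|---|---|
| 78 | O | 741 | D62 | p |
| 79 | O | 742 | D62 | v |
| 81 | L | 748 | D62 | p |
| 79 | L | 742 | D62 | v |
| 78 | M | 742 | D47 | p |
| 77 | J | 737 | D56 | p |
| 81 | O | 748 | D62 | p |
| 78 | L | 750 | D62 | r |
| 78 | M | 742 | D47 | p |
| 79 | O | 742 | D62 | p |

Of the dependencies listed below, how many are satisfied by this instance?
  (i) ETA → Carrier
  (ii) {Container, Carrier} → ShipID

(i) ETA → Carrier: every LHS value maps to a single RHS value — holds.
(ii) {Container, Carrier} → ShipID: every LHS value maps to a single RHS value — holds.
2 of the 2 dependencies hold.

2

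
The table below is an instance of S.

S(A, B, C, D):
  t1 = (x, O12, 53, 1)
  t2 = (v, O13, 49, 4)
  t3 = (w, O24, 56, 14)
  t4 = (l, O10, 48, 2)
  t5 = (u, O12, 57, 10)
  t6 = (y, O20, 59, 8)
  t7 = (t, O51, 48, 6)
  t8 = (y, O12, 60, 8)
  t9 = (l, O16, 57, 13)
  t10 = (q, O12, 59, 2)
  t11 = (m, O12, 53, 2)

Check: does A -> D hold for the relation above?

A=x: row 1 → D = 1 ✓
A=v: row 2 → D = 4 ✓
A=w: row 3 → D = 14 ✓
A=l: rows 4, 9 → D takes values {2, 13} — violation
A=u: row 5 → D = 10 ✓
A=y: rows 6, 8 → D = 8, 8 ✓
A=t: row 7 → D = 6 ✓
A=q: row 10 → D = 2 ✓
A=m: row 11 → D = 2 ✓
Two rows agree on A but differ on D, so A -> D does not hold.

No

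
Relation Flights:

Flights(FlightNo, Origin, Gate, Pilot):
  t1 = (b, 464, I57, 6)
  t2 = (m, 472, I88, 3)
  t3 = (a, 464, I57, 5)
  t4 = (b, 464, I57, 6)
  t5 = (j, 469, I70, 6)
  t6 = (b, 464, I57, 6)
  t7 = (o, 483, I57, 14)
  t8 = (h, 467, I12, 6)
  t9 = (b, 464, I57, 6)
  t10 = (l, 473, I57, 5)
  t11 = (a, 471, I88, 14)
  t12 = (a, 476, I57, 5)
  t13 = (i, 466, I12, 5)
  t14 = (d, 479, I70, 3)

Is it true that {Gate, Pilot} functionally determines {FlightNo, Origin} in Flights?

(Gate=I57, Pilot=6): rows 1, 4, 6, 9 → {FlightNo,Origin} = (b, 464), (b, 464), (b, 464), (b, 464) ✓
(Gate=I88, Pilot=3): row 2 → {FlightNo,Origin} = (m, 472) ✓
(Gate=I57, Pilot=5): rows 3, 10, 12 → {FlightNo,Origin} takes values {(a, 464), (l, 473), (a, 476)} — violation
(Gate=I70, Pilot=6): row 5 → {FlightNo,Origin} = (j, 469) ✓
(Gate=I57, Pilot=14): row 7 → {FlightNo,Origin} = (o, 483) ✓
(Gate=I12, Pilot=6): row 8 → {FlightNo,Origin} = (h, 467) ✓
(Gate=I88, Pilot=14): row 11 → {FlightNo,Origin} = (a, 471) ✓
(Gate=I12, Pilot=5): row 13 → {FlightNo,Origin} = (i, 466) ✓
(Gate=I70, Pilot=3): row 14 → {FlightNo,Origin} = (d, 479) ✓
Two rows agree on {Gate, Pilot} but differ on {FlightNo, Origin}, so {Gate, Pilot} → {FlightNo, Origin} does not hold.

No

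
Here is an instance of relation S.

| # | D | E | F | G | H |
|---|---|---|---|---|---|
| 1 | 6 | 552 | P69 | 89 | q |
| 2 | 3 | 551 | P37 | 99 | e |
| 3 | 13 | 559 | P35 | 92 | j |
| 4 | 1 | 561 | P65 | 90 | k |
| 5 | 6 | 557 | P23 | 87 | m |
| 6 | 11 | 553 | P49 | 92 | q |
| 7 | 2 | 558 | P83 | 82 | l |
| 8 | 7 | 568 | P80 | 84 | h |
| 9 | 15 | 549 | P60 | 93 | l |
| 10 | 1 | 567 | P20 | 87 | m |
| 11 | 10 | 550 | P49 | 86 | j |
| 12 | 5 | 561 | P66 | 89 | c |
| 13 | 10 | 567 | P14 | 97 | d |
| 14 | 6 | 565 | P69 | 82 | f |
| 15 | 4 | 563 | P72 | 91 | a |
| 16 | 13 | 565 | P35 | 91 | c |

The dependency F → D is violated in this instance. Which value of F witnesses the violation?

P49

F=P69: rows 1, 14 → D = 6, 6 ✓
F=P37: row 2 → D = 3 ✓
F=P35: rows 3, 16 → D = 13, 13 ✓
F=P65: row 4 → D = 1 ✓
F=P23: row 5 → D = 6 ✓
F=P49: rows 6, 11 → D takes values {11, 10} — violation
F=P83: row 7 → D = 2 ✓
F=P80: row 8 → D = 7 ✓
F=P60: row 9 → D = 15 ✓
F=P20: row 10 → D = 1 ✓
F=P66: row 12 → D = 5 ✓
F=P14: row 13 → D = 10 ✓
F=P72: row 15 → D = 4 ✓
The only F value with inconsistent D is F=P49.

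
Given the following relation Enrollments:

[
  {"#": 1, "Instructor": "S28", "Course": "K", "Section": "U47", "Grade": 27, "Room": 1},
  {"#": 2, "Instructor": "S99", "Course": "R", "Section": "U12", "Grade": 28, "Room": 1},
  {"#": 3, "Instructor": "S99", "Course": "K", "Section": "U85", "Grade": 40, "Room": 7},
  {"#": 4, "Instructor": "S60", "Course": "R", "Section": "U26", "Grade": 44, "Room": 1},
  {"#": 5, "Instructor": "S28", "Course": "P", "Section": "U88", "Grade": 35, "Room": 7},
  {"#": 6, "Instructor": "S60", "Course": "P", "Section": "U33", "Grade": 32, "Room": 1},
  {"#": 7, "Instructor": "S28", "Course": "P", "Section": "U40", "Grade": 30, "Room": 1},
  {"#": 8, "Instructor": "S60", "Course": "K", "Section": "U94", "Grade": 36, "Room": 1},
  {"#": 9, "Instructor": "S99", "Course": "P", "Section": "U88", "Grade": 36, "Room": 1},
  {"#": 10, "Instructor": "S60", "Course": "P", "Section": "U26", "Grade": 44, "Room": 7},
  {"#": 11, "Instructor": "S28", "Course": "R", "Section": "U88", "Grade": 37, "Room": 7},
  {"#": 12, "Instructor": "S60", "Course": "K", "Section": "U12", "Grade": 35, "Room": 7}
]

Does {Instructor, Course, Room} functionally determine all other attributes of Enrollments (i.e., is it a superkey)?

Yes

All 12 rows have distinct {Instructor, Course, Room} values, so {Instructor, Course, Room} → (all attributes) holds and {Instructor, Course, Room} is a superkey.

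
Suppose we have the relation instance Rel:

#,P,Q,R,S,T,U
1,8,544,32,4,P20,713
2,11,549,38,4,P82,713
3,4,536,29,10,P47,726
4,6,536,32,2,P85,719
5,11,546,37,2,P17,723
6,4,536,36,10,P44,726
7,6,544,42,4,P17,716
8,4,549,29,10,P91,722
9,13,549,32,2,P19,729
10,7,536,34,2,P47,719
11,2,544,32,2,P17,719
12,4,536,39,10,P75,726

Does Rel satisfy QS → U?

No

(Q=544, S=4): rows 1, 7 → U takes values {713, 716} — violation
(Q=549, S=4): row 2 → U = 713 ✓
(Q=536, S=10): rows 3, 6, 12 → U = 726, 726, 726 ✓
(Q=536, S=2): rows 4, 10 → U = 719, 719 ✓
(Q=546, S=2): row 5 → U = 723 ✓
(Q=549, S=10): row 8 → U = 722 ✓
(Q=549, S=2): row 9 → U = 729 ✓
(Q=544, S=2): row 11 → U = 719 ✓
Two rows agree on QS but differ on U, so QS → U does not hold.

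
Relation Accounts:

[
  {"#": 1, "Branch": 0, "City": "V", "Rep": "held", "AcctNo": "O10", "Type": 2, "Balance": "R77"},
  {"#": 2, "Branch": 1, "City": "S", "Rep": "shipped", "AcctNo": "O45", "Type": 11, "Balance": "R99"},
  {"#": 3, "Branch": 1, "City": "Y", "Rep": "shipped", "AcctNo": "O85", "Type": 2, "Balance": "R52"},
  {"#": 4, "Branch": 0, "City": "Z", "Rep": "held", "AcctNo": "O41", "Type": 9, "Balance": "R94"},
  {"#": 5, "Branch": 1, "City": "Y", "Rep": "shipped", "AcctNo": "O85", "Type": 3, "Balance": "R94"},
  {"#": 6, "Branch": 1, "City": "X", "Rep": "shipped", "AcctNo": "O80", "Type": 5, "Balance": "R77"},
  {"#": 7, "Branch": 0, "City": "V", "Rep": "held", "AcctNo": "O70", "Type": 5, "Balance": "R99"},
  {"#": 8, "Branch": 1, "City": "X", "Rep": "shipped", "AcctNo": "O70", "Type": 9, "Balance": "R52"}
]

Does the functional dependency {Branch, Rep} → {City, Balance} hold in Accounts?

No

(Branch=0, Rep=held): rows 1, 4, 7 → {City,Balance} takes values {(V, R77), (Z, R94), (V, R99)} — violation
(Branch=1, Rep=shipped): rows 2, 3, 5, 6, 8 → {City,Balance} takes values {(S, R99), (Y, R52), (Y, R94), (X, R77), (X, R52)} — violation
Two rows agree on {Branch, Rep} but differ on {City, Balance}, so {Branch, Rep} → {City, Balance} does not hold.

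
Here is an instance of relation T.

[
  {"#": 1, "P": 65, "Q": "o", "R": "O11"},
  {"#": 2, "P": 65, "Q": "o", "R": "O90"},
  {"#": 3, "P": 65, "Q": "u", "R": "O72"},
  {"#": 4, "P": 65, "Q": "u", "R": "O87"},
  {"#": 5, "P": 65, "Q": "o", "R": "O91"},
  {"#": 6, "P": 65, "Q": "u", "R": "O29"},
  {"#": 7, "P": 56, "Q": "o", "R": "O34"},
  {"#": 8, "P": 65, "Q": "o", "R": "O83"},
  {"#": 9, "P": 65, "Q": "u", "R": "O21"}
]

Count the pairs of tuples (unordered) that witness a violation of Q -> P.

4

Q=o: violating pairs (1,7), (2,7), (5,7), (7,8) — 4 pairs.
Q=u: all 4 rows agree on P — 0 pairs.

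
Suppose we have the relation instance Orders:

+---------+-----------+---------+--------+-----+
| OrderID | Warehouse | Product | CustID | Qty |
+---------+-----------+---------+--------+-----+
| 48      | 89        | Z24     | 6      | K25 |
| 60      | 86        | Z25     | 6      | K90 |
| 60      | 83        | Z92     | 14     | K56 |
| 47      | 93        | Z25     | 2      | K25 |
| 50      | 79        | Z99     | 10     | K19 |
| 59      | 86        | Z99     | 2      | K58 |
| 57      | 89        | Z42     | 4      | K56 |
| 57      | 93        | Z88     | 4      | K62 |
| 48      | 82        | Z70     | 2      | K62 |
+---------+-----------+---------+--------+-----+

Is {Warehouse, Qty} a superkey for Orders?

All 9 rows have distinct {Warehouse, Qty} values, so {Warehouse, Qty} → (all attributes) holds and {Warehouse, Qty} is a superkey.

Yes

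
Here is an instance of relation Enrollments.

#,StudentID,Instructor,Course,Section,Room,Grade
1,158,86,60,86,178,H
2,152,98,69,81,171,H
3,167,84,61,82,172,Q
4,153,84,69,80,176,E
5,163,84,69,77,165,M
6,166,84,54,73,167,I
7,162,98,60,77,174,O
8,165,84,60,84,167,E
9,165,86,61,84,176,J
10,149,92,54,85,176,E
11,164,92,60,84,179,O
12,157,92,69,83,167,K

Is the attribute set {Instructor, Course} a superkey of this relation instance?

Rows 4 and 5 have the same {Instructor, Course} value (Instructor=84, Course=69) but are distinct tuples, so {Instructor, Course} does not determine every attribute — not a superkey.

No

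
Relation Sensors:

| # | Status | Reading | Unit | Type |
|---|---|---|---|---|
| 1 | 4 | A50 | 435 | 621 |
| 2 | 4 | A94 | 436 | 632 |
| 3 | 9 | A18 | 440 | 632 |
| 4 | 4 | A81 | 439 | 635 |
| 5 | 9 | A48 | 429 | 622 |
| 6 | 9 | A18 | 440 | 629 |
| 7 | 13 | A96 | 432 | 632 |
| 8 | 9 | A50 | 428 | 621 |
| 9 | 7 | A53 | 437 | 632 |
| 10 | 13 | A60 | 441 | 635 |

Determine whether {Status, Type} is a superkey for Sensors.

All 10 rows have distinct {Status, Type} values, so {Status, Type} → (all attributes) holds and {Status, Type} is a superkey.

Yes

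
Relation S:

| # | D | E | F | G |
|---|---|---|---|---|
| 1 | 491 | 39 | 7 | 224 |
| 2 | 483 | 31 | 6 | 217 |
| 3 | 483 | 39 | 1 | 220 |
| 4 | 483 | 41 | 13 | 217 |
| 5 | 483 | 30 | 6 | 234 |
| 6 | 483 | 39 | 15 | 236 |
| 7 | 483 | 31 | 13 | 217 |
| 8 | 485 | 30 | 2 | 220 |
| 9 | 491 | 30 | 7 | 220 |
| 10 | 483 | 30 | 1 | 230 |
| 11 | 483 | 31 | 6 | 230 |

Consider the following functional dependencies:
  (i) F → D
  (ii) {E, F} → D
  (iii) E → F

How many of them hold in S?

2

(i) F → D: every LHS value maps to a single RHS value — holds.
(ii) {E, F} → D: every LHS value maps to a single RHS value — holds.
(iii) E → F: E=39: rows 1, 3, 6 → F takes values {7, 1, 15} — violation; E=31: rows 2, 7, 11 → F takes values {6, 13} — violation; E=30: rows 5, 8, 9, 10 → F takes values {6, 2, 7, 1} — violation — fails.
2 of the 3 dependencies hold.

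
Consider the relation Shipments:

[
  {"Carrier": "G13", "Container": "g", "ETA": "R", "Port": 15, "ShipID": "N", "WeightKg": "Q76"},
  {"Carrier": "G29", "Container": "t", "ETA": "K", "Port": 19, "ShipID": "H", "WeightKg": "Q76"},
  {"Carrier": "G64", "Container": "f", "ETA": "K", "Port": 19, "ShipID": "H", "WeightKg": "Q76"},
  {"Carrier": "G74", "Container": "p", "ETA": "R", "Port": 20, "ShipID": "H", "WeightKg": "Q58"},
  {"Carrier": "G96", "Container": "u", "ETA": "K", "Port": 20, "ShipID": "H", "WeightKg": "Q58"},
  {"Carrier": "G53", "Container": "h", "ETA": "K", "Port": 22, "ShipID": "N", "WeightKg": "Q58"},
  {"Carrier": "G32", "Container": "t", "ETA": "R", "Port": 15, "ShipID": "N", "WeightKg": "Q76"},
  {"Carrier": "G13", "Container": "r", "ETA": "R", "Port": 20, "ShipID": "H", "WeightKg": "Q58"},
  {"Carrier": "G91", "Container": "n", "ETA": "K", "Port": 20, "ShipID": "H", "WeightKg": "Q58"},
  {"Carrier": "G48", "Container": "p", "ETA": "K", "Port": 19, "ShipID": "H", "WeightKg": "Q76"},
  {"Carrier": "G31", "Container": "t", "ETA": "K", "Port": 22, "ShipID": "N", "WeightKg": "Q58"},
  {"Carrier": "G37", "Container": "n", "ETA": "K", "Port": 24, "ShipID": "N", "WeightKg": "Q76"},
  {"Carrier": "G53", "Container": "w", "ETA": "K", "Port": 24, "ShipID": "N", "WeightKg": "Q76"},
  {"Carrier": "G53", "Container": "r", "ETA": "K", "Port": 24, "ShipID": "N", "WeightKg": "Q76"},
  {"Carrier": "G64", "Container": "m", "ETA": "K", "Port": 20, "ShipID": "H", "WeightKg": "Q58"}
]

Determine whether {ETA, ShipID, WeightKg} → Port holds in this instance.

(ETA=R, ShipID=N, WeightKg=Q76): 2 rows → Port = 15, 15 ✓
(ETA=K, ShipID=H, WeightKg=Q76): 3 rows → Port = 19, 19, 19 ✓
(ETA=R, ShipID=H, WeightKg=Q58): 2 rows → Port = 20, 20 ✓
(ETA=K, ShipID=H, WeightKg=Q58): 3 rows → Port = 20, 20, 20 ✓
(ETA=K, ShipID=N, WeightKg=Q58): 2 rows → Port = 22, 22 ✓
(ETA=K, ShipID=N, WeightKg=Q76): 3 rows → Port = 24, 24, 24 ✓
Every {ETA, ShipID, WeightKg} value is associated with a single Port value, so {ETA, ShipID, WeightKg} → Port holds.

Yes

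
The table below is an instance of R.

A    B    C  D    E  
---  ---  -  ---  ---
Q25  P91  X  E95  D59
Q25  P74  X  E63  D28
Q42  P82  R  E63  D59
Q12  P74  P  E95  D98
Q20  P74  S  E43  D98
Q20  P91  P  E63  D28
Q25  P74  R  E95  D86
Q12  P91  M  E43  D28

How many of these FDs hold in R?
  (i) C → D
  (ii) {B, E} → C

0

(i) C → D: C=X: 2 rows → D takes values {E95, E63} — violation; C=R: 2 rows → D takes values {E63, E95} — violation; C=P: 2 rows → D takes values {E95, E63} — violation — fails.
(ii) {B, E} → C: (B=P74, E=D98): 2 rows → C takes values {P, S} — violation; (B=P91, E=D28): 2 rows → C takes values {P, M} — violation — fails.
None of the 2 dependencies hold.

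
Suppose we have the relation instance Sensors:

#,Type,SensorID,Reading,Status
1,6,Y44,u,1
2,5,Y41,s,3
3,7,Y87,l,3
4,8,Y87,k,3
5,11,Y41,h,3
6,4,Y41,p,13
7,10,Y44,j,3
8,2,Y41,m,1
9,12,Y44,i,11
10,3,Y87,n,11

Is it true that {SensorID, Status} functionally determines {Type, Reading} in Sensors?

No

(SensorID=Y44, Status=1): row 1 → {Type,Reading} = (6, u) ✓
(SensorID=Y41, Status=3): rows 2, 5 → {Type,Reading} takes values {(5, s), (11, h)} — violation
(SensorID=Y87, Status=3): rows 3, 4 → {Type,Reading} takes values {(7, l), (8, k)} — violation
(SensorID=Y41, Status=13): row 6 → {Type,Reading} = (4, p) ✓
(SensorID=Y44, Status=3): row 7 → {Type,Reading} = (10, j) ✓
(SensorID=Y41, Status=1): row 8 → {Type,Reading} = (2, m) ✓
(SensorID=Y44, Status=11): row 9 → {Type,Reading} = (12, i) ✓
(SensorID=Y87, Status=11): row 10 → {Type,Reading} = (3, n) ✓
Two rows agree on {SensorID, Status} but differ on {Type, Reading}, so {SensorID, Status} -> {Type, Reading} does not hold.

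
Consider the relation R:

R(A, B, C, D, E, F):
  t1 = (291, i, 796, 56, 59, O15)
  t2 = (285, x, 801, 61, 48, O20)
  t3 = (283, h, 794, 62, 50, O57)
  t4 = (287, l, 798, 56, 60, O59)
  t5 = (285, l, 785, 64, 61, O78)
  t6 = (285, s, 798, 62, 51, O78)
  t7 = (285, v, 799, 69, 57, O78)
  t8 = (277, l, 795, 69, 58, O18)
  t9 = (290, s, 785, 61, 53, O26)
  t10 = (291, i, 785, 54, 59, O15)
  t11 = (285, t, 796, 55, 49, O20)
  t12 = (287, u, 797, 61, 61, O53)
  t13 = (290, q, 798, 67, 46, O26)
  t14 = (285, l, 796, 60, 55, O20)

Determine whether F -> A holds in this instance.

Yes

F=O15: rows 1, 10 → A = 291, 291 ✓
F=O20: rows 2, 11, 14 → A = 285, 285, 285 ✓
F=O57: row 3 → A = 283 ✓
F=O59: row 4 → A = 287 ✓
F=O78: rows 5, 6, 7 → A = 285, 285, 285 ✓
F=O18: row 8 → A = 277 ✓
F=O26: rows 9, 13 → A = 290, 290 ✓
F=O53: row 12 → A = 287 ✓
Every F value is associated with a single A value, so F -> A holds.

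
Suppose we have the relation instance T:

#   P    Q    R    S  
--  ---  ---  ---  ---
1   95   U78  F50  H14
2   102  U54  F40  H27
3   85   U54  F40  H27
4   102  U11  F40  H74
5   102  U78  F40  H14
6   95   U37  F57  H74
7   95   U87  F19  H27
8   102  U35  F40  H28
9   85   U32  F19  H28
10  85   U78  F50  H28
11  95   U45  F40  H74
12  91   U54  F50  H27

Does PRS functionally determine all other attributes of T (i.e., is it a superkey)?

All 12 rows have distinct PRS values, so PRS → (all attributes) holds and PRS is a superkey.

Yes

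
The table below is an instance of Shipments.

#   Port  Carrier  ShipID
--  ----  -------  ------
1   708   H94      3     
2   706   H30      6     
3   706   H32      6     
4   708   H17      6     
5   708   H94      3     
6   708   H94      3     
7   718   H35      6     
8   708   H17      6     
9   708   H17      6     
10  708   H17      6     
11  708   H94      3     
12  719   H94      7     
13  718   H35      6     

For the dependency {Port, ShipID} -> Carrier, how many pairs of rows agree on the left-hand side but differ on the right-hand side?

(Port=708, ShipID=3): all 4 rows agree on Carrier — 0 pairs.
(Port=706, ShipID=6): violating pairs (2,3) — 1 pair.
(Port=708, ShipID=6): all 4 rows agree on Carrier — 0 pairs.
(Port=718, ShipID=6): all 2 rows agree on Carrier — 0 pairs.

1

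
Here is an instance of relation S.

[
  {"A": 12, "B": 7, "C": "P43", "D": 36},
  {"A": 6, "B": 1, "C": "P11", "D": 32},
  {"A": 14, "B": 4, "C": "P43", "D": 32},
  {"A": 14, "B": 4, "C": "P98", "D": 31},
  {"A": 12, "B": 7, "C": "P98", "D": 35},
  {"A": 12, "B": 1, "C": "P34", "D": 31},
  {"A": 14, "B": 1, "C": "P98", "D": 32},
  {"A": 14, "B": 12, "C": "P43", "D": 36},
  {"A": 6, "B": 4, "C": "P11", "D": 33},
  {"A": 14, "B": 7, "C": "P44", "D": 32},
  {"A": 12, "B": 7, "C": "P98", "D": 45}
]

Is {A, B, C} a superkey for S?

No

Two distinct rows share (A=12, B=7, C=P98), so {A, B, C} does not determine every attribute — not a superkey.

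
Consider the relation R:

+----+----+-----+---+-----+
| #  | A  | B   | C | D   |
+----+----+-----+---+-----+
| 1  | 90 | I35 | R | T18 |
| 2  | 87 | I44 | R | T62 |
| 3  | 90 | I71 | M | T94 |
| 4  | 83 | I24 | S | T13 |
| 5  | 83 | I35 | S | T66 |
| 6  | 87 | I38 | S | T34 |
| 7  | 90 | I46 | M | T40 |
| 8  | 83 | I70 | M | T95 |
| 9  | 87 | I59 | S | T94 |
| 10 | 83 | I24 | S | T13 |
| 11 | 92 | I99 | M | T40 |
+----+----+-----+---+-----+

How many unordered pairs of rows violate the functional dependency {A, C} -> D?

4

(A=90, C=M): violating pairs (3,7) — 1 pair.
(A=83, C=S): violating pairs (4,5), (5,10) — 2 pairs.
(A=87, C=S): violating pairs (6,9) — 1 pair.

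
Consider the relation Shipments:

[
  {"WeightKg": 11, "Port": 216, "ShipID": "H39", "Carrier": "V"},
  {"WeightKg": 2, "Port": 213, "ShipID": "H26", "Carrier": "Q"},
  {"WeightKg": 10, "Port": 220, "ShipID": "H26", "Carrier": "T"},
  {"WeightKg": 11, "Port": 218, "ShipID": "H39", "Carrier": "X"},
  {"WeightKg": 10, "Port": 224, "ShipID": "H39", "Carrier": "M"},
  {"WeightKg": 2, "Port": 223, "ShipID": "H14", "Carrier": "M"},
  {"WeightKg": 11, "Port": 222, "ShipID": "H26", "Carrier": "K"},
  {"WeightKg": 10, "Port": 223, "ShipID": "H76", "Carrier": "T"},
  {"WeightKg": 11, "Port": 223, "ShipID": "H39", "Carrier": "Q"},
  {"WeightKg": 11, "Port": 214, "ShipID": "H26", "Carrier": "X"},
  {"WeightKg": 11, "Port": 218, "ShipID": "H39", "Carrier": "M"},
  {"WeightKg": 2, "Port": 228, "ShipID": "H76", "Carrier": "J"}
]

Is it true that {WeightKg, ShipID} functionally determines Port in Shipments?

(WeightKg=11, ShipID=H39): 4 rows → Port takes values {216, 218, 223} — violation
(WeightKg=2, ShipID=H26): 1 row → Port = 213 ✓
(WeightKg=10, ShipID=H26): 1 row → Port = 220 ✓
(WeightKg=10, ShipID=H39): 1 row → Port = 224 ✓
(WeightKg=2, ShipID=H14): 1 row → Port = 223 ✓
(WeightKg=11, ShipID=H26): 2 rows → Port takes values {222, 214} — violation
(WeightKg=10, ShipID=H76): 1 row → Port = 223 ✓
(WeightKg=2, ShipID=H76): 1 row → Port = 228 ✓
Two rows agree on {WeightKg, ShipID} but differ on Port, so {WeightKg, ShipID} → Port does not hold.

No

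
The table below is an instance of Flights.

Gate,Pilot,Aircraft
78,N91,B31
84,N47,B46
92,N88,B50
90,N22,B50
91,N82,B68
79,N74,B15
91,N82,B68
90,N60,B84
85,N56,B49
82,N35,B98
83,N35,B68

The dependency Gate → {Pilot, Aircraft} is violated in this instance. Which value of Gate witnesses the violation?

90

Gate=78: 1 row → {Pilot,Aircraft} = (N91, B31) ✓
Gate=84: 1 row → {Pilot,Aircraft} = (N47, B46) ✓
Gate=92: 1 row → {Pilot,Aircraft} = (N88, B50) ✓
Gate=90: 2 rows → {Pilot,Aircraft} takes values {(N22, B50), (N60, B84)} — violation
Gate=91: 2 rows → {Pilot,Aircraft} = (N82, B68), (N82, B68) ✓
Gate=79: 1 row → {Pilot,Aircraft} = (N74, B15) ✓
Gate=85: 1 row → {Pilot,Aircraft} = (N56, B49) ✓
Gate=82: 1 row → {Pilot,Aircraft} = (N35, B98) ✓
Gate=83: 1 row → {Pilot,Aircraft} = (N35, B68) ✓
The only Gate value with inconsistent RHS is Gate=90.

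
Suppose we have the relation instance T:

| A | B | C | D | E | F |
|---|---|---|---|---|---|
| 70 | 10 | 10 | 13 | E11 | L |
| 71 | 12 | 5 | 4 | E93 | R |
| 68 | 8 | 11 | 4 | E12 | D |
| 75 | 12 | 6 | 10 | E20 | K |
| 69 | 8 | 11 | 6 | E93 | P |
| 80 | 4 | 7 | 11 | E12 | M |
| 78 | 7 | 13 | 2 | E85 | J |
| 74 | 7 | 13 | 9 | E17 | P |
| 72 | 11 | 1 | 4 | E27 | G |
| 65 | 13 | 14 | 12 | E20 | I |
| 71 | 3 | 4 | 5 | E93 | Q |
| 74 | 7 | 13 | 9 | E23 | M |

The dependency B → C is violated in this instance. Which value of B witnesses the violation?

B=10: 1 row → C = 10 ✓
B=12: 2 rows → C takes values {5, 6} — violation
B=8: 2 rows → C = 11, 11 ✓
B=4: 1 row → C = 7 ✓
B=7: 3 rows → C = 13, 13, 13 ✓
B=11: 1 row → C = 1 ✓
B=13: 1 row → C = 14 ✓
B=3: 1 row → C = 4 ✓
The only B value with inconsistent C is B=12.

12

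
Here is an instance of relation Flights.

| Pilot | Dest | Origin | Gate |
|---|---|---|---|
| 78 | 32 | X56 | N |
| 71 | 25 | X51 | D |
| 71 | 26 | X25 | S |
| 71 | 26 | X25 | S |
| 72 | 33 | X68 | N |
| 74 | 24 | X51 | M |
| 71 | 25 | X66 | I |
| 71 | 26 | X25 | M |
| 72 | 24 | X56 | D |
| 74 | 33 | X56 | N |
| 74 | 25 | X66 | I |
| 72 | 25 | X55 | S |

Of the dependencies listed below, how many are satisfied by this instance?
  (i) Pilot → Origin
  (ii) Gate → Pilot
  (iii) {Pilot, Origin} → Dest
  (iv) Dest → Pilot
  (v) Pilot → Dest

1

(i) Pilot → Origin: Pilot=71: 5 rows → Origin takes values {X51, X25, X66} — violation; Pilot=72: 3 rows → Origin takes values {X68, X56, X55} — violation; Pilot=74: 3 rows → Origin takes values {X51, X56, X66} — violation — fails.
(ii) Gate → Pilot: Gate=N: 3 rows → Pilot takes values {78, 72, 74} — violation; Gate=D: 2 rows → Pilot takes values {71, 72} — violation; Gate=S: 3 rows → Pilot takes values {71, 72} — violation; Gate=M: 2 rows → Pilot takes values {74, 71} — violation; Gate=I: 2 rows → Pilot takes values {71, 74} — violation — fails.
(iii) {Pilot, Origin} → Dest: every LHS value maps to a single RHS value — holds.
(iv) Dest → Pilot: Dest=25: 4 rows → Pilot takes values {71, 74, 72} — violation; Dest=33: 2 rows → Pilot takes values {72, 74} — violation; Dest=24: 2 rows → Pilot takes values {74, 72} — violation — fails.
(v) Pilot → Dest: Pilot=71: 5 rows → Dest takes values {25, 26} — violation; Pilot=72: 3 rows → Dest takes values {33, 24, 25} — violation; Pilot=74: 3 rows → Dest takes values {24, 33, 25} — violation — fails.
1 of the 5 dependencies holds.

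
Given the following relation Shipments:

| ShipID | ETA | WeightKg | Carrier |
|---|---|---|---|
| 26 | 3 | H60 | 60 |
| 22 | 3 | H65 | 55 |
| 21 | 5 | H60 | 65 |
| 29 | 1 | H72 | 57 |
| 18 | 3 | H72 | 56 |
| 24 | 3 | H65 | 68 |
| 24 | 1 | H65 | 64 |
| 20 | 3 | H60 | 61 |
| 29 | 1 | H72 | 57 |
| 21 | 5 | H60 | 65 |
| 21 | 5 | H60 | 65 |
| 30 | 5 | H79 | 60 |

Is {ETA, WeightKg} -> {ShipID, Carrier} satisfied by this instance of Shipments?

No

(ETA=3, WeightKg=H60): 2 rows → {ShipID,Carrier} takes values {(26, 60), (20, 61)} — violation
(ETA=3, WeightKg=H65): 2 rows → {ShipID,Carrier} takes values {(22, 55), (24, 68)} — violation
(ETA=5, WeightKg=H60): 3 rows → {ShipID,Carrier} = (21, 65), (21, 65), (21, 65) ✓
(ETA=1, WeightKg=H72): 2 rows → {ShipID,Carrier} = (29, 57), (29, 57) ✓
(ETA=3, WeightKg=H72): 1 row → {ShipID,Carrier} = (18, 56) ✓
(ETA=1, WeightKg=H65): 1 row → {ShipID,Carrier} = (24, 64) ✓
(ETA=5, WeightKg=H79): 1 row → {ShipID,Carrier} = (30, 60) ✓
Two rows agree on {ETA, WeightKg} but differ on {ShipID, Carrier}, so {ETA, WeightKg} -> {ShipID, Carrier} does not hold.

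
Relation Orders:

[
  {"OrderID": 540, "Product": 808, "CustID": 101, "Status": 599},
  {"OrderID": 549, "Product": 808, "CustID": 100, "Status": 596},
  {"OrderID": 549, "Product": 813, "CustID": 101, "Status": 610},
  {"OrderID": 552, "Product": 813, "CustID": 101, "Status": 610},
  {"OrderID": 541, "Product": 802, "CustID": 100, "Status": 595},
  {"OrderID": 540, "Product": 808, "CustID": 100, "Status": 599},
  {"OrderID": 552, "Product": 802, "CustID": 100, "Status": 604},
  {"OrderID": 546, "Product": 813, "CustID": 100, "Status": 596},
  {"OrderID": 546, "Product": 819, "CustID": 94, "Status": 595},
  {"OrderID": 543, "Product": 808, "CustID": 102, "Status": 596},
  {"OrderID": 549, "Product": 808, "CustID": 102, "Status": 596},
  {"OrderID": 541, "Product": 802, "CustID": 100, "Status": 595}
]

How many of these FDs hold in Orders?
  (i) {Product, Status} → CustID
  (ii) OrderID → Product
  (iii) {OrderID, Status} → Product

(i) {Product, Status} → CustID: (Product=808, Status=599): 2 rows → CustID takes values {101, 100} — violation; (Product=808, Status=596): 3 rows → CustID takes values {100, 102} — violation — fails.
(ii) OrderID → Product: OrderID=549: 3 rows → Product takes values {808, 813} — violation; OrderID=552: 2 rows → Product takes values {813, 802} — violation; OrderID=546: 2 rows → Product takes values {813, 819} — violation — fails.
(iii) {OrderID, Status} → Product: every LHS value maps to a single RHS value — holds.
1 of the 3 dependencies holds.

1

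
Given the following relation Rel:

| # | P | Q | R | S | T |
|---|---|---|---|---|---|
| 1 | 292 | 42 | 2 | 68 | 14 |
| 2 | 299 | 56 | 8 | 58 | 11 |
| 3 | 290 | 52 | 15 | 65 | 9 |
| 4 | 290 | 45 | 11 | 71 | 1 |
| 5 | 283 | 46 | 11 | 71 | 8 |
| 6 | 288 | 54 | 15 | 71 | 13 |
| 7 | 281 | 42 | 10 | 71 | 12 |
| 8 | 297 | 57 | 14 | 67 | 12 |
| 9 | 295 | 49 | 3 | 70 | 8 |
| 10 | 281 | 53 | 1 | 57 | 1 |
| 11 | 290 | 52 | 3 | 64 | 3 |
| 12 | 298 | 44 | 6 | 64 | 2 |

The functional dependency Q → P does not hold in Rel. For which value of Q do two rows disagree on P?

Q=42: rows 1, 7 → P takes values {292, 281} — violation
Q=56: row 2 → P = 299 ✓
Q=52: rows 3, 11 → P = 290, 290 ✓
Q=45: row 4 → P = 290 ✓
Q=46: row 5 → P = 283 ✓
Q=54: row 6 → P = 288 ✓
Q=57: row 8 → P = 297 ✓
Q=49: row 9 → P = 295 ✓
Q=53: row 10 → P = 281 ✓
Q=44: row 12 → P = 298 ✓
The only Q value with inconsistent P is Q=42.

42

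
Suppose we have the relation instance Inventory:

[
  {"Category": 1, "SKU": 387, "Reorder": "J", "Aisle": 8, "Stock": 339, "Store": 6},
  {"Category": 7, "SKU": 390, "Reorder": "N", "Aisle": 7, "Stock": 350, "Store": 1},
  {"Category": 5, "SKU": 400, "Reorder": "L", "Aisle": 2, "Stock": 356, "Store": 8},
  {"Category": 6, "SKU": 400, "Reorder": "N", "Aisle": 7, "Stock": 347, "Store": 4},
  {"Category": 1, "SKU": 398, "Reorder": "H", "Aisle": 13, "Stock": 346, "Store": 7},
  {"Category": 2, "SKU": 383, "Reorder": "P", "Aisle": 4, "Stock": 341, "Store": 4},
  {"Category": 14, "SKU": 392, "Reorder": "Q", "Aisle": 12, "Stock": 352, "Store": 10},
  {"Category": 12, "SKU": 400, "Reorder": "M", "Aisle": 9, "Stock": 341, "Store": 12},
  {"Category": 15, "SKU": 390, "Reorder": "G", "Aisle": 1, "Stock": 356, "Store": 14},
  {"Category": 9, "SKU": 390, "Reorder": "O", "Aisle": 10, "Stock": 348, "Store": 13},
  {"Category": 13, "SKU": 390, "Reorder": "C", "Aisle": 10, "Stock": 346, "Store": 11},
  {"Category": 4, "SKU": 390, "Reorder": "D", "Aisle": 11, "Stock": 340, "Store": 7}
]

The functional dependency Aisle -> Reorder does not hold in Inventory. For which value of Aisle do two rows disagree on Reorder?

Aisle=8: 1 row → Reorder = J ✓
Aisle=7: 2 rows → Reorder = N, N ✓
Aisle=2: 1 row → Reorder = L ✓
Aisle=13: 1 row → Reorder = H ✓
Aisle=4: 1 row → Reorder = P ✓
Aisle=12: 1 row → Reorder = Q ✓
Aisle=9: 1 row → Reorder = M ✓
Aisle=1: 1 row → Reorder = G ✓
Aisle=10: 2 rows → Reorder takes values {O, C} — violation
Aisle=11: 1 row → Reorder = D ✓
The only Aisle value with inconsistent Reorder is Aisle=10.

10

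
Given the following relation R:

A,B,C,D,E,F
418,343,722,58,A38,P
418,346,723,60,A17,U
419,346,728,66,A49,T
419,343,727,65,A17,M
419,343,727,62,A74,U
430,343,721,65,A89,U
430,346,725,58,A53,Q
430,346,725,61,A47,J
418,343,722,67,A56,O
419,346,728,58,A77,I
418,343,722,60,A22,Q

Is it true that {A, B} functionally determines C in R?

(A=418, B=343): 3 rows → C = 722, 722, 722 ✓
(A=418, B=346): 1 row → C = 723 ✓
(A=419, B=346): 2 rows → C = 728, 728 ✓
(A=419, B=343): 2 rows → C = 727, 727 ✓
(A=430, B=343): 1 row → C = 721 ✓
(A=430, B=346): 2 rows → C = 725, 725 ✓
Every {A, B} value is associated with a single C value, so {A, B} -> C holds.

Yes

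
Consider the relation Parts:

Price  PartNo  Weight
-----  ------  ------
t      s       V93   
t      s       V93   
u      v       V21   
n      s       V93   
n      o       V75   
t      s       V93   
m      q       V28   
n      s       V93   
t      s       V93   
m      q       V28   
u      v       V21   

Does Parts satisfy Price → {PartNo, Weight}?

No

Price=t: 4 rows → {PartNo,Weight} = (s, V93), (s, V93), (s, V93), (s, V93) ✓
Price=u: 2 rows → {PartNo,Weight} = (v, V21), (v, V21) ✓
Price=n: 3 rows → {PartNo,Weight} takes values {(s, V93), (o, V75)} — violation
Price=m: 2 rows → {PartNo,Weight} = (q, V28), (q, V28) ✓
Two rows agree on Price but differ on {PartNo, Weight}, so Price → {PartNo, Weight} does not hold.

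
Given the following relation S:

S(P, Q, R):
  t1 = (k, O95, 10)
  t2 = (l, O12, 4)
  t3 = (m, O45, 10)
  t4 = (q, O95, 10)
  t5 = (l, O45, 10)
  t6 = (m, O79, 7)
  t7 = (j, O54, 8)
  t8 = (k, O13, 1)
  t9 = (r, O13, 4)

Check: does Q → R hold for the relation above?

Q=O95: rows 1, 4 → R = 10, 10 ✓
Q=O12: row 2 → R = 4 ✓
Q=O45: rows 3, 5 → R = 10, 10 ✓
Q=O79: row 6 → R = 7 ✓
Q=O54: row 7 → R = 8 ✓
Q=O13: rows 8, 9 → R takes values {1, 4} — violation
Two rows agree on Q but differ on R, so Q → R does not hold.

No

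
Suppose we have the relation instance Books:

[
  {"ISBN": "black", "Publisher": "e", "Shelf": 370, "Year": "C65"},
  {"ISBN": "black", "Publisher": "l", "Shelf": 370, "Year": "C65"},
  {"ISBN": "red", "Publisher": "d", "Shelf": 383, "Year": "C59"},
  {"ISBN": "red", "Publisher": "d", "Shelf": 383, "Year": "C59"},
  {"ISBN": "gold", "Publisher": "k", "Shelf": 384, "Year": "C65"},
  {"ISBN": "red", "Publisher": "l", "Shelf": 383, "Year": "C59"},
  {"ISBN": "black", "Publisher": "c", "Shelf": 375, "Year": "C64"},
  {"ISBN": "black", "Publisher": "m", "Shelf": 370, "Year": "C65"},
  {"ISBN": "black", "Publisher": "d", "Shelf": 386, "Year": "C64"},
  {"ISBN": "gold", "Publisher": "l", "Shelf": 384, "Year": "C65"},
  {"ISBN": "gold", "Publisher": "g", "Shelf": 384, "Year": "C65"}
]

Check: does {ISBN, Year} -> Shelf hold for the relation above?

(ISBN=black, Year=C65): 3 rows → Shelf = 370, 370, 370 ✓
(ISBN=red, Year=C59): 3 rows → Shelf = 383, 383, 383 ✓
(ISBN=gold, Year=C65): 3 rows → Shelf = 384, 384, 384 ✓
(ISBN=black, Year=C64): 2 rows → Shelf takes values {375, 386} — violation
Two rows agree on {ISBN, Year} but differ on Shelf, so {ISBN, Year} -> Shelf does not hold.

No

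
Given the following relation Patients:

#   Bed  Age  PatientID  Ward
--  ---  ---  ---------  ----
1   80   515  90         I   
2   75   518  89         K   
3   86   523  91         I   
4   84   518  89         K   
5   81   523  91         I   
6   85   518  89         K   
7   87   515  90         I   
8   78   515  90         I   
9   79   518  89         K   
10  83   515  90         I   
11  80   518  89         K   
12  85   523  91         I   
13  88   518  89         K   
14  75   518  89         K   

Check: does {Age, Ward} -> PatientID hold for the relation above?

Yes

(Age=515, Ward=I): rows 1, 7, 8, 10 → PatientID = 90, 90, 90, 90 ✓
(Age=518, Ward=K): rows 2, 4, 6, 9, 11, 13, 14 → PatientID = 89, 89, 89, 89, 89, 89, 89 ✓
(Age=523, Ward=I): rows 3, 5, 12 → PatientID = 91, 91, 91 ✓
Every {Age, Ward} value is associated with a single PatientID value, so {Age, Ward} -> PatientID holds.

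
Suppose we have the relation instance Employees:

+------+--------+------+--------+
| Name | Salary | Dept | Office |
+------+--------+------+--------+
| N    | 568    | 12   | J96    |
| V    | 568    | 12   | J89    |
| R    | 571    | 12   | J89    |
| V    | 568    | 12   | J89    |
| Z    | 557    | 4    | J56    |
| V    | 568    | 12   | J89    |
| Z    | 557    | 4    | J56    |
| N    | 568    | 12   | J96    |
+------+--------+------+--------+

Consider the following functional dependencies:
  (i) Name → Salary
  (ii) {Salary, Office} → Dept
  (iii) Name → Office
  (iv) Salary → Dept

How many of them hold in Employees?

(i) Name → Salary: every LHS value maps to a single RHS value — holds.
(ii) {Salary, Office} → Dept: every LHS value maps to a single RHS value — holds.
(iii) Name → Office: every LHS value maps to a single RHS value — holds.
(iv) Salary → Dept: every LHS value maps to a single RHS value — holds.
4 of the 4 dependencies hold.

4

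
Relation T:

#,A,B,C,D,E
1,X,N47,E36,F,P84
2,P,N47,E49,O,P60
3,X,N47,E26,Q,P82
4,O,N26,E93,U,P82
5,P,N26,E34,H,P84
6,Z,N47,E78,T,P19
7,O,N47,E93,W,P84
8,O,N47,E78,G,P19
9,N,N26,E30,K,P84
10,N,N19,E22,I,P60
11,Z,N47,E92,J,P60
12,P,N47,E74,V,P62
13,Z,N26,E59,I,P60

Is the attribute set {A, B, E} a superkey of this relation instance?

All 13 rows have distinct {A, B, E} values, so {A, B, E} → (all attributes) holds and {A, B, E} is a superkey.

Yes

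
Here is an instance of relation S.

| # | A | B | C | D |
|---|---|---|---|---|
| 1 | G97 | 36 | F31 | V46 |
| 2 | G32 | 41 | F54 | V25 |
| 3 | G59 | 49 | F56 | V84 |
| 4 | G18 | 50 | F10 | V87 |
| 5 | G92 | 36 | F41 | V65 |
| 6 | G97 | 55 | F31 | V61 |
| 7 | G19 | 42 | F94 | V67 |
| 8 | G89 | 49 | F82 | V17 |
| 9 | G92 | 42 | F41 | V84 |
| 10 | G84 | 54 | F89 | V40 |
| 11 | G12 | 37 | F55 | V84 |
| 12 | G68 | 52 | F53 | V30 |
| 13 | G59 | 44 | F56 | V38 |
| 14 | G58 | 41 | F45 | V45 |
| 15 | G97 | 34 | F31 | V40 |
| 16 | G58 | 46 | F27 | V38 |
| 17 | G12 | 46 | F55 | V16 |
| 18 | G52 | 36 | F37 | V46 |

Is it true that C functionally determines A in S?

C=F31: rows 1, 6, 15 → A = G97, G97, G97 ✓
C=F54: row 2 → A = G32 ✓
C=F56: rows 3, 13 → A = G59, G59 ✓
C=F10: row 4 → A = G18 ✓
C=F41: rows 5, 9 → A = G92, G92 ✓
C=F94: row 7 → A = G19 ✓
C=F82: row 8 → A = G89 ✓
C=F89: row 10 → A = G84 ✓
C=F55: rows 11, 17 → A = G12, G12 ✓
C=F53: row 12 → A = G68 ✓
C=F45: row 14 → A = G58 ✓
C=F27: row 16 → A = G58 ✓
C=F37: row 18 → A = G52 ✓
Every C value is associated with a single A value, so C -> A holds.

Yes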